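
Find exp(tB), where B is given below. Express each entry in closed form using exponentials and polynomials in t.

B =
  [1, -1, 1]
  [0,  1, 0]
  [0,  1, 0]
e^{tB} =
  [exp(t), 1 - exp(t), exp(t) - 1]
  [0, exp(t), 0]
  [0, exp(t) - 1, 1]

Strategy: write B = P · J · P⁻¹ where J is a Jordan canonical form, so e^{tB} = P · e^{tJ} · P⁻¹, and e^{tJ} can be computed block-by-block.

B has Jordan form
J =
  [0, 0, 0]
  [0, 1, 0]
  [0, 0, 1]
(up to reordering of blocks).

Per-block formulas:
  For a 1×1 block at λ = 1: exp(t · [1]) = [e^(1t)].
  For a 1×1 block at λ = 0: exp(t · [0]) = [e^(0t)].

After assembling e^{tJ} and conjugating by P, we get:

e^{tB} =
  [exp(t), 1 - exp(t), exp(t) - 1]
  [0, exp(t), 0]
  [0, exp(t) - 1, 1]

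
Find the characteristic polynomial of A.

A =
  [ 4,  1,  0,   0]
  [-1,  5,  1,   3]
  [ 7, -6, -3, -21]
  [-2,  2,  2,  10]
x^4 - 16*x^3 + 96*x^2 - 256*x + 256

Expanding det(x·I − A) (e.g. by cofactor expansion or by noting that A is similar to its Jordan form J, which has the same characteristic polynomial as A) gives
  χ_A(x) = x^4 - 16*x^3 + 96*x^2 - 256*x + 256
which factors as (x - 4)^4. The eigenvalues (with algebraic multiplicities) are λ = 4 with multiplicity 4.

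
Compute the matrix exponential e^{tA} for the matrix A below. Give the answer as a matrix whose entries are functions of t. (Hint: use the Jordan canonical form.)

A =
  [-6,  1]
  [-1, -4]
e^{tA} =
  [-t*exp(-5*t) + exp(-5*t), t*exp(-5*t)]
  [-t*exp(-5*t), t*exp(-5*t) + exp(-5*t)]

Strategy: write A = P · J · P⁻¹ where J is a Jordan canonical form, so e^{tA} = P · e^{tJ} · P⁻¹, and e^{tJ} can be computed block-by-block.

A has Jordan form
J =
  [-5,  1]
  [ 0, -5]
(up to reordering of blocks).

Per-block formulas:
  For a 2×2 Jordan block J_2(-5): exp(t · J_2(-5)) = e^(-5t)·(I + t·N), where N is the 2×2 nilpotent shift.

After assembling e^{tJ} and conjugating by P, we get:

e^{tA} =
  [-t*exp(-5*t) + exp(-5*t), t*exp(-5*t)]
  [-t*exp(-5*t), t*exp(-5*t) + exp(-5*t)]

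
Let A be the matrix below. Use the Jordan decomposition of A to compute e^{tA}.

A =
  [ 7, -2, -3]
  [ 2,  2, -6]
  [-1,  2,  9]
e^{tA} =
  [t*exp(6*t) + exp(6*t), -2*t*exp(6*t), -3*t*exp(6*t)]
  [2*t*exp(6*t), -4*t*exp(6*t) + exp(6*t), -6*t*exp(6*t)]
  [-t*exp(6*t), 2*t*exp(6*t), 3*t*exp(6*t) + exp(6*t)]

Strategy: write A = P · J · P⁻¹ where J is a Jordan canonical form, so e^{tA} = P · e^{tJ} · P⁻¹, and e^{tJ} can be computed block-by-block.

A has Jordan form
J =
  [6, 1, 0]
  [0, 6, 0]
  [0, 0, 6]
(up to reordering of blocks).

Per-block formulas:
  For a 1×1 block at λ = 6: exp(t · [6]) = [e^(6t)].
  For a 2×2 Jordan block J_2(6): exp(t · J_2(6)) = e^(6t)·(I + t·N), where N is the 2×2 nilpotent shift.

After assembling e^{tJ} and conjugating by P, we get:

e^{tA} =
  [t*exp(6*t) + exp(6*t), -2*t*exp(6*t), -3*t*exp(6*t)]
  [2*t*exp(6*t), -4*t*exp(6*t) + exp(6*t), -6*t*exp(6*t)]
  [-t*exp(6*t), 2*t*exp(6*t), 3*t*exp(6*t) + exp(6*t)]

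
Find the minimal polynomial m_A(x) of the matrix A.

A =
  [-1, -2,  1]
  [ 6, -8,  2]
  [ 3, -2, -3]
x^2 + 8*x + 16

The characteristic polynomial is χ_A(x) = (x + 4)^3, so the eigenvalues are known. The minimal polynomial is
  m_A(x) = Π_λ (x − λ)^{k_λ}
where k_λ is the size of the *largest* Jordan block for λ (equivalently, the smallest k with (A − λI)^k v = 0 for every generalised eigenvector v of λ).

  λ = -4: largest Jordan block has size 2, contributing (x + 4)^2

So m_A(x) = (x + 4)^2 = x^2 + 8*x + 16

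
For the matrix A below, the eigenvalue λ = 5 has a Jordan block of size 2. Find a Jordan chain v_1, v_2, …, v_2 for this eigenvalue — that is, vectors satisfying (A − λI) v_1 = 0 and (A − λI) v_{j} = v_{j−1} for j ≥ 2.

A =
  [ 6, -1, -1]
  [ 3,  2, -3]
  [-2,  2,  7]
A Jordan chain for λ = 5 of length 2:
v_1 = (1, 3, -2)ᵀ
v_2 = (1, 0, 0)ᵀ

Let N = A − (5)·I. We want v_2 with N^2 v_2 = 0 but N^1 v_2 ≠ 0; then v_{j-1} := N · v_j for j = 2, …, 2.

Pick v_2 = (1, 0, 0)ᵀ.
Then v_1 = N · v_2 = (1, 3, -2)ᵀ.

Sanity check: (A − (5)·I) v_1 = (0, 0, 0)ᵀ = 0. ✓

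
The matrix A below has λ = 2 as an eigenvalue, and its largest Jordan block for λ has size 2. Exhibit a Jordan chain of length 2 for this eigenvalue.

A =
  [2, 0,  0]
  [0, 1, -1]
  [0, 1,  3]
A Jordan chain for λ = 2 of length 2:
v_1 = (0, -1, 1)ᵀ
v_2 = (0, 1, 0)ᵀ

Let N = A − (2)·I. We want v_2 with N^2 v_2 = 0 but N^1 v_2 ≠ 0; then v_{j-1} := N · v_j for j = 2, …, 2.

Pick v_2 = (0, 1, 0)ᵀ.
Then v_1 = N · v_2 = (0, -1, 1)ᵀ.

Sanity check: (A − (2)·I) v_1 = (0, 0, 0)ᵀ = 0. ✓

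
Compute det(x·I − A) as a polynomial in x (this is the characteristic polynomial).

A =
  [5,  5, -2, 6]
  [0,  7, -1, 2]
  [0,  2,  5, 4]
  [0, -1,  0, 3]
x^4 - 20*x^3 + 150*x^2 - 500*x + 625

Expanding det(x·I − A) (e.g. by cofactor expansion or by noting that A is similar to its Jordan form J, which has the same characteristic polynomial as A) gives
  χ_A(x) = x^4 - 20*x^3 + 150*x^2 - 500*x + 625
which factors as (x - 5)^4. The eigenvalues (with algebraic multiplicities) are λ = 5 with multiplicity 4.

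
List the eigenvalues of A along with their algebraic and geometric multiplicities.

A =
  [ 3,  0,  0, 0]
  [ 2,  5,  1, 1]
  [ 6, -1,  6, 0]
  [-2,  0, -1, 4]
λ = 3: alg = 1, geom = 1; λ = 5: alg = 3, geom = 1

Step 1 — factor the characteristic polynomial to read off the algebraic multiplicities:
  χ_A(x) = (x - 5)^3*(x - 3)

Step 2 — compute geometric multiplicities via the rank-nullity identity g(λ) = n − rank(A − λI):
  rank(A − (3)·I) = 3, so dim ker(A − (3)·I) = n − 3 = 1
  rank(A − (5)·I) = 3, so dim ker(A − (5)·I) = n − 3 = 1

Summary:
  λ = 3: algebraic multiplicity = 1, geometric multiplicity = 1
  λ = 5: algebraic multiplicity = 3, geometric multiplicity = 1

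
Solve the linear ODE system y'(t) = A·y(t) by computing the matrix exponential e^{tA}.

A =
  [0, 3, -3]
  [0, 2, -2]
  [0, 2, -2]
e^{tA} =
  [1, 3*t, -3*t]
  [0, 2*t + 1, -2*t]
  [0, 2*t, 1 - 2*t]

Strategy: write A = P · J · P⁻¹ where J is a Jordan canonical form, so e^{tA} = P · e^{tJ} · P⁻¹, and e^{tJ} can be computed block-by-block.

A has Jordan form
J =
  [0, 1, 0]
  [0, 0, 0]
  [0, 0, 0]
(up to reordering of blocks).

Per-block formulas:
  For a 1×1 block at λ = 0: exp(t · [0]) = [e^(0t)].
  For a 2×2 Jordan block J_2(0): exp(t · J_2(0)) = e^(0t)·(I + t·N), where N is the 2×2 nilpotent shift.

After assembling e^{tJ} and conjugating by P, we get:

e^{tA} =
  [1, 3*t, -3*t]
  [0, 2*t + 1, -2*t]
  [0, 2*t, 1 - 2*t]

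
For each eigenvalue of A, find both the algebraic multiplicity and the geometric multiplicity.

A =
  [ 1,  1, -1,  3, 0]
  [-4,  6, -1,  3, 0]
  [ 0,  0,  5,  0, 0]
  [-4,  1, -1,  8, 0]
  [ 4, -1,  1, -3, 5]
λ = 5: alg = 5, geom = 4

Step 1 — factor the characteristic polynomial to read off the algebraic multiplicities:
  χ_A(x) = (x - 5)^5

Step 2 — compute geometric multiplicities via the rank-nullity identity g(λ) = n − rank(A − λI):
  rank(A − (5)·I) = 1, so dim ker(A − (5)·I) = n − 1 = 4

Summary:
  λ = 5: algebraic multiplicity = 5, geometric multiplicity = 4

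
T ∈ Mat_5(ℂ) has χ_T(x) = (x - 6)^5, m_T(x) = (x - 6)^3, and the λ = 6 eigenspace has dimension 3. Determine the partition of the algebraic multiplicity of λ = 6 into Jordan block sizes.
Block sizes for λ = 6: [3, 1, 1]

Step 1 — from the characteristic polynomial, algebraic multiplicity of λ = 6 is 5. From dim ker(T − (6)·I) = 3, there are exactly 3 Jordan blocks for λ = 6.
Step 2 — from the minimal polynomial, the factor (x − 6)^3 tells us the largest block for λ = 6 has size 3.
Step 3 — with total size 5, 3 blocks, and largest block 3, the block sizes (in nonincreasing order) are [3, 1, 1].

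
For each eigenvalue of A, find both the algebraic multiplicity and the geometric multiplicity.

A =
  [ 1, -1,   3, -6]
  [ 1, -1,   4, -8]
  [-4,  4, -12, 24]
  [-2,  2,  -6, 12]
λ = 0: alg = 4, geom = 2

Step 1 — factor the characteristic polynomial to read off the algebraic multiplicities:
  χ_A(x) = x^4

Step 2 — compute geometric multiplicities via the rank-nullity identity g(λ) = n − rank(A − λI):
  rank(A − (0)·I) = 2, so dim ker(A − (0)·I) = n − 2 = 2

Summary:
  λ = 0: algebraic multiplicity = 4, geometric multiplicity = 2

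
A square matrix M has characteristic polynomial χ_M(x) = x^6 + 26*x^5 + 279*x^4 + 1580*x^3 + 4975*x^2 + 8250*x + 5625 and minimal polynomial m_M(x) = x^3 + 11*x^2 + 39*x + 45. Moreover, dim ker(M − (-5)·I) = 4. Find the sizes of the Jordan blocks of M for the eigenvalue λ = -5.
Block sizes for λ = -5: [1, 1, 1, 1]

Step 1 — from the characteristic polynomial, algebraic multiplicity of λ = -5 is 4. From dim ker(M − (-5)·I) = 4, there are exactly 4 Jordan blocks for λ = -5.
Step 2 — from the minimal polynomial, the factor (x + 5) tells us the largest block for λ = -5 has size 1.
Step 3 — with total size 4, 4 blocks, and largest block 1, the block sizes (in nonincreasing order) are [1, 1, 1, 1].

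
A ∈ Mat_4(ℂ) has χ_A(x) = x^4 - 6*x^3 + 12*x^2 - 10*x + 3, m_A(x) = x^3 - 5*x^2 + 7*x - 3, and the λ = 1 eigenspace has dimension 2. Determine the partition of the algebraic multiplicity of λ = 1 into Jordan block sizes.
Block sizes for λ = 1: [2, 1]

Step 1 — from the characteristic polynomial, algebraic multiplicity of λ = 1 is 3. From dim ker(A − (1)·I) = 2, there are exactly 2 Jordan blocks for λ = 1.
Step 2 — from the minimal polynomial, the factor (x − 1)^2 tells us the largest block for λ = 1 has size 2.
Step 3 — with total size 3, 2 blocks, and largest block 2, the block sizes (in nonincreasing order) are [2, 1].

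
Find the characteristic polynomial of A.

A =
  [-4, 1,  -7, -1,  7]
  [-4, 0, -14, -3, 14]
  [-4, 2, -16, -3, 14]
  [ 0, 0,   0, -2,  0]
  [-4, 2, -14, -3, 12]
x^5 + 10*x^4 + 40*x^3 + 80*x^2 + 80*x + 32

Expanding det(x·I − A) (e.g. by cofactor expansion or by noting that A is similar to its Jordan form J, which has the same characteristic polynomial as A) gives
  χ_A(x) = x^5 + 10*x^4 + 40*x^3 + 80*x^2 + 80*x + 32
which factors as (x + 2)^5. The eigenvalues (with algebraic multiplicities) are λ = -2 with multiplicity 5.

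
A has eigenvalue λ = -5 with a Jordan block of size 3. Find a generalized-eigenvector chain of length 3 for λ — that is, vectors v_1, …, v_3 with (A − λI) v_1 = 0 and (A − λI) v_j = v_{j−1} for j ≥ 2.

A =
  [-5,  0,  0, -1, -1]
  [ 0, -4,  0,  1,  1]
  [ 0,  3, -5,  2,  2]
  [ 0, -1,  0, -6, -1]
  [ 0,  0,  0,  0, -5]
A Jordan chain for λ = -5 of length 3:
v_1 = (1, 0, 1, 0, 0)ᵀ
v_2 = (0, 1, 3, -1, 0)ᵀ
v_3 = (0, 1, 0, 0, 0)ᵀ

Let N = A − (-5)·I. We want v_3 with N^3 v_3 = 0 but N^2 v_3 ≠ 0; then v_{j-1} := N · v_j for j = 3, …, 2.

Pick v_3 = (0, 1, 0, 0, 0)ᵀ.
Then v_2 = N · v_3 = (0, 1, 3, -1, 0)ᵀ.
Then v_1 = N · v_2 = (1, 0, 1, 0, 0)ᵀ.

Sanity check: (A − (-5)·I) v_1 = (0, 0, 0, 0, 0)ᵀ = 0. ✓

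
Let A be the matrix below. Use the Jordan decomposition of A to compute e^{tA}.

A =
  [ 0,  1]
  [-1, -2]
e^{tA} =
  [t*exp(-t) + exp(-t), t*exp(-t)]
  [-t*exp(-t), -t*exp(-t) + exp(-t)]

Strategy: write A = P · J · P⁻¹ where J is a Jordan canonical form, so e^{tA} = P · e^{tJ} · P⁻¹, and e^{tJ} can be computed block-by-block.

A has Jordan form
J =
  [-1,  1]
  [ 0, -1]
(up to reordering of blocks).

Per-block formulas:
  For a 2×2 Jordan block J_2(-1): exp(t · J_2(-1)) = e^(-1t)·(I + t·N), where N is the 2×2 nilpotent shift.

After assembling e^{tJ} and conjugating by P, we get:

e^{tA} =
  [t*exp(-t) + exp(-t), t*exp(-t)]
  [-t*exp(-t), -t*exp(-t) + exp(-t)]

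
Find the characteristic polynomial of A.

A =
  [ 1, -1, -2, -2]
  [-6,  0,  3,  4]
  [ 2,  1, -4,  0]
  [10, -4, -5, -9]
x^4 + 12*x^3 + 54*x^2 + 108*x + 81

Expanding det(x·I − A) (e.g. by cofactor expansion or by noting that A is similar to its Jordan form J, which has the same characteristic polynomial as A) gives
  χ_A(x) = x^4 + 12*x^3 + 54*x^2 + 108*x + 81
which factors as (x + 3)^4. The eigenvalues (with algebraic multiplicities) are λ = -3 with multiplicity 4.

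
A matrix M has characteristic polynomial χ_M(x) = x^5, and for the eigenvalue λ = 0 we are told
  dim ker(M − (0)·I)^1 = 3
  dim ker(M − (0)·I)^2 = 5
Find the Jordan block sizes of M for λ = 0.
Block sizes for λ = 0: [2, 2, 1]

From the dimensions of kernels of powers, the number of Jordan blocks of size at least j is d_j − d_{j−1} where d_j = dim ker(N^j) (with d_0 = 0). Computing the differences gives [3, 2].
The number of blocks of size exactly k is (#blocks of size ≥ k) − (#blocks of size ≥ k + 1), so the partition is: 1 block(s) of size 1, 2 block(s) of size 2.
In nonincreasing order the block sizes are [2, 2, 1].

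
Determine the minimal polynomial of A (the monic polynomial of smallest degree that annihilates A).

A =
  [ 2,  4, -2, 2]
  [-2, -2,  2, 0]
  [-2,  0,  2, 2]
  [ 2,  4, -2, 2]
x^2 - 2*x

The characteristic polynomial is χ_A(x) = x^2*(x - 2)^2, so the eigenvalues are known. The minimal polynomial is
  m_A(x) = Π_λ (x − λ)^{k_λ}
where k_λ is the size of the *largest* Jordan block for λ (equivalently, the smallest k with (A − λI)^k v = 0 for every generalised eigenvector v of λ).

  λ = 0: largest Jordan block has size 1, contributing (x − 0)
  λ = 2: largest Jordan block has size 1, contributing (x − 2)

So m_A(x) = x*(x - 2) = x^2 - 2*x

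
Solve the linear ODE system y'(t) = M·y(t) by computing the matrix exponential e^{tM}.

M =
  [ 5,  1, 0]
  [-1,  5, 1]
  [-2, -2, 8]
e^{tM} =
  [-t*exp(6*t) + exp(6*t), -t^2*exp(6*t) + t*exp(6*t), t^2*exp(6*t)/2]
  [-t*exp(6*t), -t^2*exp(6*t) - t*exp(6*t) + exp(6*t), t^2*exp(6*t)/2 + t*exp(6*t)]
  [-2*t*exp(6*t), -2*t^2*exp(6*t) - 2*t*exp(6*t), t^2*exp(6*t) + 2*t*exp(6*t) + exp(6*t)]

Strategy: write M = P · J · P⁻¹ where J is a Jordan canonical form, so e^{tM} = P · e^{tJ} · P⁻¹, and e^{tJ} can be computed block-by-block.

M has Jordan form
J =
  [6, 1, 0]
  [0, 6, 1]
  [0, 0, 6]
(up to reordering of blocks).

Per-block formulas:
  For a 3×3 Jordan block J_3(6): exp(t · J_3(6)) = e^(6t)·(I + t·N + (t^2/2)·N^2), where N is the 3×3 nilpotent shift.

After assembling e^{tJ} and conjugating by P, we get:

e^{tM} =
  [-t*exp(6*t) + exp(6*t), -t^2*exp(6*t) + t*exp(6*t), t^2*exp(6*t)/2]
  [-t*exp(6*t), -t^2*exp(6*t) - t*exp(6*t) + exp(6*t), t^2*exp(6*t)/2 + t*exp(6*t)]
  [-2*t*exp(6*t), -2*t^2*exp(6*t) - 2*t*exp(6*t), t^2*exp(6*t) + 2*t*exp(6*t) + exp(6*t)]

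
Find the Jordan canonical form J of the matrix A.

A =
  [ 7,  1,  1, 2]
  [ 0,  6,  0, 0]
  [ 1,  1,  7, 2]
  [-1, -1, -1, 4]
J_2(6) ⊕ J_1(6) ⊕ J_1(6)

The characteristic polynomial is
  det(x·I − A) = x^4 - 24*x^3 + 216*x^2 - 864*x + 1296 = (x - 6)^4

Eigenvalues and multiplicities (the geometric multiplicity of λ is n − rank(A − λI), which equals the number of Jordan blocks for λ):
  λ = 6: algebraic multiplicity = 4, geometric multiplicity = 3

Determining the block sizes for each eigenvalue:
  λ = 6: 3 blocks summing to 4 forces exactly one block of size 2 and the rest size 1 → block sizes [2, 1, 1]

Assembling the blocks gives a Jordan form
J =
  [6, 1, 0, 0]
  [0, 6, 0, 0]
  [0, 0, 6, 0]
  [0, 0, 0, 6]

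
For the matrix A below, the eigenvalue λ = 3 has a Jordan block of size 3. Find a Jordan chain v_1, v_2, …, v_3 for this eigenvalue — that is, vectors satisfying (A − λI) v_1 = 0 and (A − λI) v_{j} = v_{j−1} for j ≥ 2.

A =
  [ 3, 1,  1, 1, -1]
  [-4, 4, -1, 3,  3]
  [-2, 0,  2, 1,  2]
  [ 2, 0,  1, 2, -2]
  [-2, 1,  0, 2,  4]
A Jordan chain for λ = 3 of length 3:
v_1 = (-2, -2, 0, 0, -2)ᵀ
v_2 = (0, -4, -2, 2, -2)ᵀ
v_3 = (1, 0, 0, 0, 0)ᵀ

Let N = A − (3)·I. We want v_3 with N^3 v_3 = 0 but N^2 v_3 ≠ 0; then v_{j-1} := N · v_j for j = 3, …, 2.

Pick v_3 = (1, 0, 0, 0, 0)ᵀ.
Then v_2 = N · v_3 = (0, -4, -2, 2, -2)ᵀ.
Then v_1 = N · v_2 = (-2, -2, 0, 0, -2)ᵀ.

Sanity check: (A − (3)·I) v_1 = (0, 0, 0, 0, 0)ᵀ = 0. ✓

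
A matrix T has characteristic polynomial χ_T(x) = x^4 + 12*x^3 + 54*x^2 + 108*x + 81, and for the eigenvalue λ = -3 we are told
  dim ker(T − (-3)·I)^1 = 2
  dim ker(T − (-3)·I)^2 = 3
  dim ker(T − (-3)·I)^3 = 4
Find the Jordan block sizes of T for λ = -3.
Block sizes for λ = -3: [3, 1]

From the dimensions of kernels of powers, the number of Jordan blocks of size at least j is d_j − d_{j−1} where d_j = dim ker(N^j) (with d_0 = 0). Computing the differences gives [2, 1, 1].
The number of blocks of size exactly k is (#blocks of size ≥ k) − (#blocks of size ≥ k + 1), so the partition is: 1 block(s) of size 1, 1 block(s) of size 3.
In nonincreasing order the block sizes are [3, 1].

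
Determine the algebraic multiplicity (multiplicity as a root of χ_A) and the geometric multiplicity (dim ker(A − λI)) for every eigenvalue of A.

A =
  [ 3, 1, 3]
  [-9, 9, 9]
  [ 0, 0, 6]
λ = 6: alg = 3, geom = 2

Step 1 — factor the characteristic polynomial to read off the algebraic multiplicities:
  χ_A(x) = (x - 6)^3

Step 2 — compute geometric multiplicities via the rank-nullity identity g(λ) = n − rank(A − λI):
  rank(A − (6)·I) = 1, so dim ker(A − (6)·I) = n − 1 = 2

Summary:
  λ = 6: algebraic multiplicity = 3, geometric multiplicity = 2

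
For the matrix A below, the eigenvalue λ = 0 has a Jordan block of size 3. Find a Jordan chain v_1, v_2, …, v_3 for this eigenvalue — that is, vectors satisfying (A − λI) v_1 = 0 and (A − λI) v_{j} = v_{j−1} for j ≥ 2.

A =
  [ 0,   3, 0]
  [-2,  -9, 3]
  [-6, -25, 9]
A Jordan chain for λ = 0 of length 3:
v_1 = (-6, 0, -4)ᵀ
v_2 = (0, -2, -6)ᵀ
v_3 = (1, 0, 0)ᵀ

Let N = A − (0)·I. We want v_3 with N^3 v_3 = 0 but N^2 v_3 ≠ 0; then v_{j-1} := N · v_j for j = 3, …, 2.

Pick v_3 = (1, 0, 0)ᵀ.
Then v_2 = N · v_3 = (0, -2, -6)ᵀ.
Then v_1 = N · v_2 = (-6, 0, -4)ᵀ.

Sanity check: (A − (0)·I) v_1 = (0, 0, 0)ᵀ = 0. ✓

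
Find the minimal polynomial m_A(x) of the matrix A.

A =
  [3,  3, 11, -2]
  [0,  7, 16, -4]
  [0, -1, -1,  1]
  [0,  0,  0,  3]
x^3 - 9*x^2 + 27*x - 27

The characteristic polynomial is χ_A(x) = (x - 3)^4, so the eigenvalues are known. The minimal polynomial is
  m_A(x) = Π_λ (x − λ)^{k_λ}
where k_λ is the size of the *largest* Jordan block for λ (equivalently, the smallest k with (A − λI)^k v = 0 for every generalised eigenvector v of λ).

  λ = 3: largest Jordan block has size 3, contributing (x − 3)^3

So m_A(x) = (x - 3)^3 = x^3 - 9*x^2 + 27*x - 27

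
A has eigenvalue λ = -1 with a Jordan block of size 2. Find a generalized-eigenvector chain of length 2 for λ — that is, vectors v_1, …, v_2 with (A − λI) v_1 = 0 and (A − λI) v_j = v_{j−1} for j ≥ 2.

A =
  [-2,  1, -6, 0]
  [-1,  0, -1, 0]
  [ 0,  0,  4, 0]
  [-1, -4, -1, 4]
A Jordan chain for λ = -1 of length 2:
v_1 = (-1, -1, 0, -1)ᵀ
v_2 = (1, 0, 0, 0)ᵀ

Let N = A − (-1)·I. We want v_2 with N^2 v_2 = 0 but N^1 v_2 ≠ 0; then v_{j-1} := N · v_j for j = 2, …, 2.

Pick v_2 = (1, 0, 0, 0)ᵀ.
Then v_1 = N · v_2 = (-1, -1, 0, -1)ᵀ.

Sanity check: (A − (-1)·I) v_1 = (0, 0, 0, 0)ᵀ = 0. ✓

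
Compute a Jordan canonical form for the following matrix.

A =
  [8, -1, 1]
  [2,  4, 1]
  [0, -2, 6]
J_3(6)

The characteristic polynomial is
  det(x·I − A) = x^3 - 18*x^2 + 108*x - 216 = (x - 6)^3

Eigenvalues and multiplicities (the geometric multiplicity of λ is n − rank(A − λI), which equals the number of Jordan blocks for λ):
  λ = 6: algebraic multiplicity = 3, geometric multiplicity = 1

Determining the block sizes for each eigenvalue:
  λ = 6: one block (gm = 1), so the single block has size am = 3 → block sizes [3]

Assembling the blocks gives a Jordan form
J =
  [6, 1, 0]
  [0, 6, 1]
  [0, 0, 6]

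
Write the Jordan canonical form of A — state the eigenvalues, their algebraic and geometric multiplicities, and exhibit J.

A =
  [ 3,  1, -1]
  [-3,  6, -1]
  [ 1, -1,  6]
J_3(5)

The characteristic polynomial is
  det(x·I − A) = x^3 - 15*x^2 + 75*x - 125 = (x - 5)^3

Eigenvalues and multiplicities (the geometric multiplicity of λ is n − rank(A − λI), which equals the number of Jordan blocks for λ):
  λ = 5: algebraic multiplicity = 3, geometric multiplicity = 1

Determining the block sizes for each eigenvalue:
  λ = 5: one block (gm = 1), so the single block has size am = 3 → block sizes [3]

Assembling the blocks gives a Jordan form
J =
  [5, 1, 0]
  [0, 5, 1]
  [0, 0, 5]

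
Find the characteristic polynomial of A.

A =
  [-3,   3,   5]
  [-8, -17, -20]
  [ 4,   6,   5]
x^3 + 15*x^2 + 75*x + 125

Expanding det(x·I − A) (e.g. by cofactor expansion or by noting that A is similar to its Jordan form J, which has the same characteristic polynomial as A) gives
  χ_A(x) = x^3 + 15*x^2 + 75*x + 125
which factors as (x + 5)^3. The eigenvalues (with algebraic multiplicities) are λ = -5 with multiplicity 3.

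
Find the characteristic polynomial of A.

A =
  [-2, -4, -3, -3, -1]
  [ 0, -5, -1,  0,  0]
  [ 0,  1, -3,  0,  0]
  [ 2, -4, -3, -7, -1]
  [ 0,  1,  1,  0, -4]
x^5 + 21*x^4 + 176*x^3 + 736*x^2 + 1536*x + 1280

Expanding det(x·I − A) (e.g. by cofactor expansion or by noting that A is similar to its Jordan form J, which has the same characteristic polynomial as A) gives
  χ_A(x) = x^5 + 21*x^4 + 176*x^3 + 736*x^2 + 1536*x + 1280
which factors as (x + 4)^4*(x + 5). The eigenvalues (with algebraic multiplicities) are λ = -5 with multiplicity 1, λ = -4 with multiplicity 4.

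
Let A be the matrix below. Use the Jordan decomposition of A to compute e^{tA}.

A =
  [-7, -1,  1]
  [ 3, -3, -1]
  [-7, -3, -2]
e^{tA} =
  [-t^2*exp(-4*t)/2 - 3*t*exp(-4*t) + exp(-4*t), -t^2*exp(-4*t)/2 - t*exp(-4*t), t*exp(-4*t)]
  [t^2*exp(-4*t)/2 + 3*t*exp(-4*t), t^2*exp(-4*t)/2 + t*exp(-4*t) + exp(-4*t), -t*exp(-4*t)]
  [-t^2*exp(-4*t) - 7*t*exp(-4*t), -t^2*exp(-4*t) - 3*t*exp(-4*t), 2*t*exp(-4*t) + exp(-4*t)]

Strategy: write A = P · J · P⁻¹ where J is a Jordan canonical form, so e^{tA} = P · e^{tJ} · P⁻¹, and e^{tJ} can be computed block-by-block.

A has Jordan form
J =
  [-4,  1,  0]
  [ 0, -4,  1]
  [ 0,  0, -4]
(up to reordering of blocks).

Per-block formulas:
  For a 3×3 Jordan block J_3(-4): exp(t · J_3(-4)) = e^(-4t)·(I + t·N + (t^2/2)·N^2), where N is the 3×3 nilpotent shift.

After assembling e^{tJ} and conjugating by P, we get:

e^{tA} =
  [-t^2*exp(-4*t)/2 - 3*t*exp(-4*t) + exp(-4*t), -t^2*exp(-4*t)/2 - t*exp(-4*t), t*exp(-4*t)]
  [t^2*exp(-4*t)/2 + 3*t*exp(-4*t), t^2*exp(-4*t)/2 + t*exp(-4*t) + exp(-4*t), -t*exp(-4*t)]
  [-t^2*exp(-4*t) - 7*t*exp(-4*t), -t^2*exp(-4*t) - 3*t*exp(-4*t), 2*t*exp(-4*t) + exp(-4*t)]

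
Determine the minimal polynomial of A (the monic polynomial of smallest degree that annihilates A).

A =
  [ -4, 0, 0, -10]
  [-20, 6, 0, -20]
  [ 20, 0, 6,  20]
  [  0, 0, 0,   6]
x^2 - 2*x - 24

The characteristic polynomial is χ_A(x) = (x - 6)^3*(x + 4), so the eigenvalues are known. The minimal polynomial is
  m_A(x) = Π_λ (x − λ)^{k_λ}
where k_λ is the size of the *largest* Jordan block for λ (equivalently, the smallest k with (A − λI)^k v = 0 for every generalised eigenvector v of λ).

  λ = -4: largest Jordan block has size 1, contributing (x + 4)
  λ = 6: largest Jordan block has size 1, contributing (x − 6)

So m_A(x) = (x - 6)*(x + 4) = x^2 - 2*x - 24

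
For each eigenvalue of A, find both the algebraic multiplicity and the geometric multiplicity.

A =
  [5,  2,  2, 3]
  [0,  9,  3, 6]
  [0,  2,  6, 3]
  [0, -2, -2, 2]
λ = 5: alg = 2, geom = 2; λ = 6: alg = 2, geom = 1

Step 1 — factor the characteristic polynomial to read off the algebraic multiplicities:
  χ_A(x) = (x - 6)^2*(x - 5)^2

Step 2 — compute geometric multiplicities via the rank-nullity identity g(λ) = n − rank(A − λI):
  rank(A − (5)·I) = 2, so dim ker(A − (5)·I) = n − 2 = 2
  rank(A − (6)·I) = 3, so dim ker(A − (6)·I) = n − 3 = 1

Summary:
  λ = 5: algebraic multiplicity = 2, geometric multiplicity = 2
  λ = 6: algebraic multiplicity = 2, geometric multiplicity = 1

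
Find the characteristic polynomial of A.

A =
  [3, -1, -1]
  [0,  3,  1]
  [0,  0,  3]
x^3 - 9*x^2 + 27*x - 27

Expanding det(x·I − A) (e.g. by cofactor expansion or by noting that A is similar to its Jordan form J, which has the same characteristic polynomial as A) gives
  χ_A(x) = x^3 - 9*x^2 + 27*x - 27
which factors as (x - 3)^3. The eigenvalues (with algebraic multiplicities) are λ = 3 with multiplicity 3.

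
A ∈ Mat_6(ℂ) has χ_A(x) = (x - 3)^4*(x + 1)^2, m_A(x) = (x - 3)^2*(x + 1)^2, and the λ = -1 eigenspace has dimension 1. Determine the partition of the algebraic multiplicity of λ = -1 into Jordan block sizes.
Block sizes for λ = -1: [2]

Step 1 — from the characteristic polynomial, algebraic multiplicity of λ = -1 is 2. From dim ker(A − (-1)·I) = 1, there are exactly 1 Jordan blocks for λ = -1.
Step 2 — from the minimal polynomial, the factor (x + 1)^2 tells us the largest block for λ = -1 has size 2.
Step 3 — with total size 2, 1 blocks, and largest block 2, the block sizes (in nonincreasing order) are [2].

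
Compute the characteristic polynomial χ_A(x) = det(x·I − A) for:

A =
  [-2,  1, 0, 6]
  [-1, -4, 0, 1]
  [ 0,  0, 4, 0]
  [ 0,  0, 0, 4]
x^4 - 2*x^3 - 23*x^2 + 24*x + 144

Expanding det(x·I − A) (e.g. by cofactor expansion or by noting that A is similar to its Jordan form J, which has the same characteristic polynomial as A) gives
  χ_A(x) = x^4 - 2*x^3 - 23*x^2 + 24*x + 144
which factors as (x - 4)^2*(x + 3)^2. The eigenvalues (with algebraic multiplicities) are λ = -3 with multiplicity 2, λ = 4 with multiplicity 2.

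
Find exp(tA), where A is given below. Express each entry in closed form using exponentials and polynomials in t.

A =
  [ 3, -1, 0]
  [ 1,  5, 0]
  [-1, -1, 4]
e^{tA} =
  [-t*exp(4*t) + exp(4*t), -t*exp(4*t), 0]
  [t*exp(4*t), t*exp(4*t) + exp(4*t), 0]
  [-t*exp(4*t), -t*exp(4*t), exp(4*t)]

Strategy: write A = P · J · P⁻¹ where J is a Jordan canonical form, so e^{tA} = P · e^{tJ} · P⁻¹, and e^{tJ} can be computed block-by-block.

A has Jordan form
J =
  [4, 1, 0]
  [0, 4, 0]
  [0, 0, 4]
(up to reordering of blocks).

Per-block formulas:
  For a 2×2 Jordan block J_2(4): exp(t · J_2(4)) = e^(4t)·(I + t·N), where N is the 2×2 nilpotent shift.
  For a 1×1 block at λ = 4: exp(t · [4]) = [e^(4t)].

After assembling e^{tJ} and conjugating by P, we get:

e^{tA} =
  [-t*exp(4*t) + exp(4*t), -t*exp(4*t), 0]
  [t*exp(4*t), t*exp(4*t) + exp(4*t), 0]
  [-t*exp(4*t), -t*exp(4*t), exp(4*t)]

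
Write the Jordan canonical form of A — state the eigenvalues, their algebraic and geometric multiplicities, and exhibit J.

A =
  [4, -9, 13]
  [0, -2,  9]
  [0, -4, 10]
J_3(4)

The characteristic polynomial is
  det(x·I − A) = x^3 - 12*x^2 + 48*x - 64 = (x - 4)^3

Eigenvalues and multiplicities (the geometric multiplicity of λ is n − rank(A − λI), which equals the number of Jordan blocks for λ):
  λ = 4: algebraic multiplicity = 3, geometric multiplicity = 1

Determining the block sizes for each eigenvalue:
  λ = 4: one block (gm = 1), so the single block has size am = 3 → block sizes [3]

Assembling the blocks gives a Jordan form
J =
  [4, 1, 0]
  [0, 4, 1]
  [0, 0, 4]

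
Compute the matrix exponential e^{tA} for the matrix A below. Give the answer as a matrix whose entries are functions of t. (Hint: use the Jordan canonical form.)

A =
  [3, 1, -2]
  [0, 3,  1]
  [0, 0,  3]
e^{tA} =
  [exp(3*t), t*exp(3*t), t^2*exp(3*t)/2 - 2*t*exp(3*t)]
  [0, exp(3*t), t*exp(3*t)]
  [0, 0, exp(3*t)]

Strategy: write A = P · J · P⁻¹ where J is a Jordan canonical form, so e^{tA} = P · e^{tJ} · P⁻¹, and e^{tJ} can be computed block-by-block.

A has Jordan form
J =
  [3, 1, 0]
  [0, 3, 1]
  [0, 0, 3]
(up to reordering of blocks).

Per-block formulas:
  For a 3×3 Jordan block J_3(3): exp(t · J_3(3)) = e^(3t)·(I + t·N + (t^2/2)·N^2), where N is the 3×3 nilpotent shift.

After assembling e^{tJ} and conjugating by P, we get:

e^{tA} =
  [exp(3*t), t*exp(3*t), t^2*exp(3*t)/2 - 2*t*exp(3*t)]
  [0, exp(3*t), t*exp(3*t)]
  [0, 0, exp(3*t)]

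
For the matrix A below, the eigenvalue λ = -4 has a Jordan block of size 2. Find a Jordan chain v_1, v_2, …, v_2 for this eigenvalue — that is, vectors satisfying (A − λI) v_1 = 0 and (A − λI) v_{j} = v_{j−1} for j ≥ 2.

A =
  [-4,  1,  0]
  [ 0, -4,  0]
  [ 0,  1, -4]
A Jordan chain for λ = -4 of length 2:
v_1 = (1, 0, 1)ᵀ
v_2 = (0, 1, 0)ᵀ

Let N = A − (-4)·I. We want v_2 with N^2 v_2 = 0 but N^1 v_2 ≠ 0; then v_{j-1} := N · v_j for j = 2, …, 2.

Pick v_2 = (0, 1, 0)ᵀ.
Then v_1 = N · v_2 = (1, 0, 1)ᵀ.

Sanity check: (A − (-4)·I) v_1 = (0, 0, 0)ᵀ = 0. ✓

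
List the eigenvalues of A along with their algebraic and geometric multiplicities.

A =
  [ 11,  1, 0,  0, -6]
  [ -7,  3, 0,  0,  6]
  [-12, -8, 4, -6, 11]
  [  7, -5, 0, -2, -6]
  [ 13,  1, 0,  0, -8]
λ = -2: alg = 2, geom = 2; λ = 4: alg = 3, geom = 1

Step 1 — factor the characteristic polynomial to read off the algebraic multiplicities:
  χ_A(x) = (x - 4)^3*(x + 2)^2

Step 2 — compute geometric multiplicities via the rank-nullity identity g(λ) = n − rank(A − λI):
  rank(A − (-2)·I) = 3, so dim ker(A − (-2)·I) = n − 3 = 2
  rank(A − (4)·I) = 4, so dim ker(A − (4)·I) = n − 4 = 1

Summary:
  λ = -2: algebraic multiplicity = 2, geometric multiplicity = 2
  λ = 4: algebraic multiplicity = 3, geometric multiplicity = 1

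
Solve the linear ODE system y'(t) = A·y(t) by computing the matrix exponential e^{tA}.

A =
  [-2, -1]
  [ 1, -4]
e^{tA} =
  [t*exp(-3*t) + exp(-3*t), -t*exp(-3*t)]
  [t*exp(-3*t), -t*exp(-3*t) + exp(-3*t)]

Strategy: write A = P · J · P⁻¹ where J is a Jordan canonical form, so e^{tA} = P · e^{tJ} · P⁻¹, and e^{tJ} can be computed block-by-block.

A has Jordan form
J =
  [-3,  1]
  [ 0, -3]
(up to reordering of blocks).

Per-block formulas:
  For a 2×2 Jordan block J_2(-3): exp(t · J_2(-3)) = e^(-3t)·(I + t·N), where N is the 2×2 nilpotent shift.

After assembling e^{tJ} and conjugating by P, we get:

e^{tA} =
  [t*exp(-3*t) + exp(-3*t), -t*exp(-3*t)]
  [t*exp(-3*t), -t*exp(-3*t) + exp(-3*t)]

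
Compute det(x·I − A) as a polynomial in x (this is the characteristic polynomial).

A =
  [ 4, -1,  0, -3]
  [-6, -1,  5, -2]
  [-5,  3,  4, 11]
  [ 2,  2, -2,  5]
x^4 - 12*x^3 + 54*x^2 - 108*x + 81

Expanding det(x·I − A) (e.g. by cofactor expansion or by noting that A is similar to its Jordan form J, which has the same characteristic polynomial as A) gives
  χ_A(x) = x^4 - 12*x^3 + 54*x^2 - 108*x + 81
which factors as (x - 3)^4. The eigenvalues (with algebraic multiplicities) are λ = 3 with multiplicity 4.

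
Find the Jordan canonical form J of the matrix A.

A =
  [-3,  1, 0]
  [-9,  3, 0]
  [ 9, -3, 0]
J_2(0) ⊕ J_1(0)

The characteristic polynomial is
  det(x·I − A) = x^3

Eigenvalues and multiplicities (the geometric multiplicity of λ is n − rank(A − λI), which equals the number of Jordan blocks for λ):
  λ = 0: algebraic multiplicity = 3, geometric multiplicity = 2

Determining the block sizes for each eigenvalue:
  λ = 0: 2 blocks summing to 3 forces exactly one block of size 2 and the rest size 1 → block sizes [2, 1]

Assembling the blocks gives a Jordan form
J =
  [0, 1, 0]
  [0, 0, 0]
  [0, 0, 0]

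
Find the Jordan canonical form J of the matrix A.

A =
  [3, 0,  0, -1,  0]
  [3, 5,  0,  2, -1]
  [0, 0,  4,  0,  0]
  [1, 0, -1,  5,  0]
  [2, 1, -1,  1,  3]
J_3(4) ⊕ J_2(4)

The characteristic polynomial is
  det(x·I − A) = x^5 - 20*x^4 + 160*x^3 - 640*x^2 + 1280*x - 1024 = (x - 4)^5

Eigenvalues and multiplicities (the geometric multiplicity of λ is n − rank(A − λI), which equals the number of Jordan blocks for λ):
  λ = 4: algebraic multiplicity = 5, geometric multiplicity = 2

Determining the block sizes for each eigenvalue:
  λ = 4: with am = 5 and gm = 2, the partition is not yet determined (e.g. several partitions of 5 into 2 parts exist). Let N = A − (4)·I. Computing rank(N^1) = 3, rank(N^2) = 1, rank(N^3) = 0; the number of blocks of size ≥ j is rank(N^{j−1}) − rank(N^j), giving [2, 2, 1]. So we have 1 block(s) of size 3, 1 block(s) of size 2 → block sizes [3, 2]

Assembling the blocks gives a Jordan form
J =
  [4, 1, 0, 0, 0]
  [0, 4, 1, 0, 0]
  [0, 0, 4, 0, 0]
  [0, 0, 0, 4, 1]
  [0, 0, 0, 0, 4]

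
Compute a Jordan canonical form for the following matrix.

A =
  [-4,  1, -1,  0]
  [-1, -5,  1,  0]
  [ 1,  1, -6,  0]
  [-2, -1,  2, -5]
J_3(-5) ⊕ J_1(-5)

The characteristic polynomial is
  det(x·I − A) = x^4 + 20*x^3 + 150*x^2 + 500*x + 625 = (x + 5)^4

Eigenvalues and multiplicities (the geometric multiplicity of λ is n − rank(A − λI), which equals the number of Jordan blocks for λ):
  λ = -5: algebraic multiplicity = 4, geometric multiplicity = 2

Determining the block sizes for each eigenvalue:
  λ = -5: with am = 4 and gm = 2, the partition is not yet determined (e.g. several partitions of 4 into 2 parts exist). Let N = A − (-5)·I. Computing rank(N^1) = 2, rank(N^2) = 1, rank(N^3) = 0; the number of blocks of size ≥ j is rank(N^{j−1}) − rank(N^j), giving [2, 1, 1]. So we have 1 block(s) of size 3, 1 block(s) of size 1 → block sizes [3, 1]

Assembling the blocks gives a Jordan form
J =
  [-5,  1,  0,  0]
  [ 0, -5,  1,  0]
  [ 0,  0, -5,  0]
  [ 0,  0,  0, -5]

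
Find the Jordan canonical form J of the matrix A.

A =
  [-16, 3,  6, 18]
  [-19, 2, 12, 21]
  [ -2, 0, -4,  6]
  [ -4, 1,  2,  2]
J_3(-4) ⊕ J_1(-4)

The characteristic polynomial is
  det(x·I − A) = x^4 + 16*x^3 + 96*x^2 + 256*x + 256 = (x + 4)^4

Eigenvalues and multiplicities (the geometric multiplicity of λ is n − rank(A − λI), which equals the number of Jordan blocks for λ):
  λ = -4: algebraic multiplicity = 4, geometric multiplicity = 2

Determining the block sizes for each eigenvalue:
  λ = -4: with am = 4 and gm = 2, the partition is not yet determined (e.g. several partitions of 4 into 2 parts exist). Let N = A − (-4)·I. Computing rank(N^1) = 2, rank(N^2) = 1, rank(N^3) = 0; the number of blocks of size ≥ j is rank(N^{j−1}) − rank(N^j), giving [2, 1, 1]. So we have 1 block(s) of size 3, 1 block(s) of size 1 → block sizes [3, 1]

Assembling the blocks gives a Jordan form
J =
  [-4,  1,  0,  0]
  [ 0, -4,  1,  0]
  [ 0,  0, -4,  0]
  [ 0,  0,  0, -4]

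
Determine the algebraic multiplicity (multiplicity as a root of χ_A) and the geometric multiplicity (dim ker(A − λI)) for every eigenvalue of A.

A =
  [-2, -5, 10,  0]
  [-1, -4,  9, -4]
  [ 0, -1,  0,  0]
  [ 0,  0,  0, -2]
λ = -2: alg = 4, geom = 2

Step 1 — factor the characteristic polynomial to read off the algebraic multiplicities:
  χ_A(x) = (x + 2)^4

Step 2 — compute geometric multiplicities via the rank-nullity identity g(λ) = n − rank(A − λI):
  rank(A − (-2)·I) = 2, so dim ker(A − (-2)·I) = n − 2 = 2

Summary:
  λ = -2: algebraic multiplicity = 4, geometric multiplicity = 2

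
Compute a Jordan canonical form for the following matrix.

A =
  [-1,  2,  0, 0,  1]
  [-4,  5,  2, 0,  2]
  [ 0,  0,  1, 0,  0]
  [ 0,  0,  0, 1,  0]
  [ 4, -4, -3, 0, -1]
J_3(1) ⊕ J_1(1) ⊕ J_1(1)

The characteristic polynomial is
  det(x·I − A) = x^5 - 5*x^4 + 10*x^3 - 10*x^2 + 5*x - 1 = (x - 1)^5

Eigenvalues and multiplicities (the geometric multiplicity of λ is n − rank(A − λI), which equals the number of Jordan blocks for λ):
  λ = 1: algebraic multiplicity = 5, geometric multiplicity = 3

Determining the block sizes for each eigenvalue:
  λ = 1: with am = 5 and gm = 3, the partition is not yet determined (e.g. several partitions of 5 into 3 parts exist). Let N = A − (1)·I. Computing rank(N^1) = 2, rank(N^2) = 1, rank(N^3) = 0; the number of blocks of size ≥ j is rank(N^{j−1}) − rank(N^j), giving [3, 1, 1]. So we have 1 block(s) of size 3, 2 block(s) of size 1 → block sizes [3, 1, 1]

Assembling the blocks gives a Jordan form
J =
  [1, 1, 0, 0, 0]
  [0, 1, 1, 0, 0]
  [0, 0, 1, 0, 0]
  [0, 0, 0, 1, 0]
  [0, 0, 0, 0, 1]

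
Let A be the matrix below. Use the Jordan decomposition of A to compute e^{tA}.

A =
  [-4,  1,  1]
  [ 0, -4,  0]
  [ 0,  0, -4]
e^{tA} =
  [exp(-4*t), t*exp(-4*t), t*exp(-4*t)]
  [0, exp(-4*t), 0]
  [0, 0, exp(-4*t)]

Strategy: write A = P · J · P⁻¹ where J is a Jordan canonical form, so e^{tA} = P · e^{tJ} · P⁻¹, and e^{tJ} can be computed block-by-block.

A has Jordan form
J =
  [-4,  1,  0]
  [ 0, -4,  0]
  [ 0,  0, -4]
(up to reordering of blocks).

Per-block formulas:
  For a 2×2 Jordan block J_2(-4): exp(t · J_2(-4)) = e^(-4t)·(I + t·N), where N is the 2×2 nilpotent shift.
  For a 1×1 block at λ = -4: exp(t · [-4]) = [e^(-4t)].

After assembling e^{tJ} and conjugating by P, we get:

e^{tA} =
  [exp(-4*t), t*exp(-4*t), t*exp(-4*t)]
  [0, exp(-4*t), 0]
  [0, 0, exp(-4*t)]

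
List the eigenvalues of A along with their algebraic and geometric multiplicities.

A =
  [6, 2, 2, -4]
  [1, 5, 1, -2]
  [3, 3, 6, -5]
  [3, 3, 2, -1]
λ = 4: alg = 4, geom = 2

Step 1 — factor the characteristic polynomial to read off the algebraic multiplicities:
  χ_A(x) = (x - 4)^4

Step 2 — compute geometric multiplicities via the rank-nullity identity g(λ) = n − rank(A − λI):
  rank(A − (4)·I) = 2, so dim ker(A − (4)·I) = n − 2 = 2

Summary:
  λ = 4: algebraic multiplicity = 4, geometric multiplicity = 2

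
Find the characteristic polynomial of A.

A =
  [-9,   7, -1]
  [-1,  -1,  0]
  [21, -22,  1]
x^3 + 9*x^2 + 27*x + 27

Expanding det(x·I − A) (e.g. by cofactor expansion or by noting that A is similar to its Jordan form J, which has the same characteristic polynomial as A) gives
  χ_A(x) = x^3 + 9*x^2 + 27*x + 27
which factors as (x + 3)^3. The eigenvalues (with algebraic multiplicities) are λ = -3 with multiplicity 3.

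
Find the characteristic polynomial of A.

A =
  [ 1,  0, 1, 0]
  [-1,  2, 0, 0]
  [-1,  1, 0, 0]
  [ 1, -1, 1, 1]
x^4 - 4*x^3 + 6*x^2 - 4*x + 1

Expanding det(x·I − A) (e.g. by cofactor expansion or by noting that A is similar to its Jordan form J, which has the same characteristic polynomial as A) gives
  χ_A(x) = x^4 - 4*x^3 + 6*x^2 - 4*x + 1
which factors as (x - 1)^4. The eigenvalues (with algebraic multiplicities) are λ = 1 with multiplicity 4.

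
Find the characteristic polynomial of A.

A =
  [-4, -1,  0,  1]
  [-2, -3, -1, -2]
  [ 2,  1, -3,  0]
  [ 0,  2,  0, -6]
x^4 + 16*x^3 + 96*x^2 + 256*x + 256

Expanding det(x·I − A) (e.g. by cofactor expansion or by noting that A is similar to its Jordan form J, which has the same characteristic polynomial as A) gives
  χ_A(x) = x^4 + 16*x^3 + 96*x^2 + 256*x + 256
which factors as (x + 4)^4. The eigenvalues (with algebraic multiplicities) are λ = -4 with multiplicity 4.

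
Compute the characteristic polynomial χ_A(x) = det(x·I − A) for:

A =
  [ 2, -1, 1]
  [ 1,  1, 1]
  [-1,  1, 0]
x^3 - 3*x^2 + 3*x - 1

Expanding det(x·I − A) (e.g. by cofactor expansion or by noting that A is similar to its Jordan form J, which has the same characteristic polynomial as A) gives
  χ_A(x) = x^3 - 3*x^2 + 3*x - 1
which factors as (x - 1)^3. The eigenvalues (with algebraic multiplicities) are λ = 1 with multiplicity 3.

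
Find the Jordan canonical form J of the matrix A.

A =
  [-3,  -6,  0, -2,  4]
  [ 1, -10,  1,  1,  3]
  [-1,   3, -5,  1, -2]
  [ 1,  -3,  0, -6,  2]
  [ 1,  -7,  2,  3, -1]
J_3(-5) ⊕ J_1(-5) ⊕ J_1(-5)

The characteristic polynomial is
  det(x·I − A) = x^5 + 25*x^4 + 250*x^3 + 1250*x^2 + 3125*x + 3125 = (x + 5)^5

Eigenvalues and multiplicities (the geometric multiplicity of λ is n − rank(A − λI), which equals the number of Jordan blocks for λ):
  λ = -5: algebraic multiplicity = 5, geometric multiplicity = 3

Determining the block sizes for each eigenvalue:
  λ = -5: with am = 5 and gm = 3, the partition is not yet determined (e.g. several partitions of 5 into 3 parts exist). Let N = A − (-5)·I. Computing rank(N^1) = 2, rank(N^2) = 1, rank(N^3) = 0; the number of blocks of size ≥ j is rank(N^{j−1}) − rank(N^j), giving [3, 1, 1]. So we have 1 block(s) of size 3, 2 block(s) of size 1 → block sizes [3, 1, 1]

Assembling the blocks gives a Jordan form
J =
  [-5,  1,  0,  0,  0]
  [ 0, -5,  1,  0,  0]
  [ 0,  0, -5,  0,  0]
  [ 0,  0,  0, -5,  0]
  [ 0,  0,  0,  0, -5]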